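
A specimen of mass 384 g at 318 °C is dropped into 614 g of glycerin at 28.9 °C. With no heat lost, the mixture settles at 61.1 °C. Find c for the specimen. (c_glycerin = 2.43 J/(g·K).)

c ≈ 0.487 J/(g·K)

Net heat exchanged in the isolated system is zero:
384·c·(61.1 − 318) + 614·2.43·(61.1 − 28.9) = 0
-98650 c = -48043
c = -48043/-98650 ≈ 0.487 J/(g·K)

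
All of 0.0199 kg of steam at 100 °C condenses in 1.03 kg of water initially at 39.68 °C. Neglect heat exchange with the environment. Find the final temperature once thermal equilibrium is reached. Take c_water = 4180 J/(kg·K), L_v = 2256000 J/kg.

Let T be the final temperature. ΣQ_i = 0:
steam→water at 100 °C releases m L_v = 0.0199×2256000 = 44894
  condensate cools 100→T: 0.0199×4180×(T − 100) = 83.18(T − 100)
  original water: 4305.4(T − 39.68)
4388.6 T = 44894 + 8318.2 + 170838 = 224051
T ≈ 51.05 °C — below 100 °C, confirming all the steam condensed.

T_f ≈ 51.1 °C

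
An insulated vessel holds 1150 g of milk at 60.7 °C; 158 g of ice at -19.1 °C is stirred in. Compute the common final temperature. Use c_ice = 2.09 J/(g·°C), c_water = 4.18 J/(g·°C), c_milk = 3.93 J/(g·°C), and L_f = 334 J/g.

Let T be the final temperature. ΣQ_i = 0:
warm ice to 0 °C: 158·2.09·(0 − (-19.1)) = 6307.2
  fusion: m_ice L_f = 158·334 = 52772
  warm the meltwater: 660.44 T
  milk cools: 1150·3.93·(T − 60.7) = 4519.5(T − 60.7)
5179.9 T = 274334 − 59079 = 215254
T ≈ 41.56 °C — above 0 °C, consistent with complete melting.

T_f ≈ 41.6 °C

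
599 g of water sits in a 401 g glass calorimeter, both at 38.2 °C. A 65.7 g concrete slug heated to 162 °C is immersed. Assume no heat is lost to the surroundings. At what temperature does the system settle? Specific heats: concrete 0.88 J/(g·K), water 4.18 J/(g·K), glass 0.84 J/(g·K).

T_f ≈ 40.7 °C

Taking heat into each body as positive, Σ m c ΔT = 0:
65.7×0.88×(T − 162) + 599×4.18×(T − 38.2) + 401×0.84×(T − 38.2) = 0
57.82(T − 162) + 2503.8(T − 38.2) + 336.84(T − 38.2) = 0
2898.5 T = 117879
T ≈ 40.67 °C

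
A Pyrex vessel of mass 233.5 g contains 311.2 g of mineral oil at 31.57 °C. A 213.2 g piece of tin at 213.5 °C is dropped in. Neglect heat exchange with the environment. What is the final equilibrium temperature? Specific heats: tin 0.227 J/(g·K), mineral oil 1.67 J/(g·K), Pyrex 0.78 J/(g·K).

T_f ≈ 43.3 °C

Setting the total heat transfer to zero:
213.2·0.227·(T − 213.5) + 311.2·1.67·(T − 31.57) + 233.5·0.78·(T − 31.57) = 0
(48.4 + 519.7 + 182.13) T = 48.4·213.5 + 519.7·31.57 + 182.13·31.57
T = 32490 / 750.23 = 43.3 °C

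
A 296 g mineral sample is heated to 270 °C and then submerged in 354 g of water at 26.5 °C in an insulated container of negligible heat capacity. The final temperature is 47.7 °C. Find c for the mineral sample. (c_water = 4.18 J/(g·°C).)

Heat lost by the mineral sample = heat gained by the water:
296·c·(270 − 47.7) = 354·4.18·(47.7 − 26.5)
65801 c = 31370  ⇒  c ≈ 0.4767 J/(g·°C)

c ≈ 0.477 J/(g·°C)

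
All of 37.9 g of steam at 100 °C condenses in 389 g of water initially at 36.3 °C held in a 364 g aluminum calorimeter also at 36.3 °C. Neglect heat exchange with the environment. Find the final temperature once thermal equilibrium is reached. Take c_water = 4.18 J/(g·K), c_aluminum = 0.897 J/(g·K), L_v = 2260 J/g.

T_f ≈ 81.7 °C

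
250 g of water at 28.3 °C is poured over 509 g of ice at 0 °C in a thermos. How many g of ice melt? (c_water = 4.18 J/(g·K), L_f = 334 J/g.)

Cooling the water to 0 °C releases 250×4.18×28.3 = 29574 J.
To melt every bit of ice: 509×334 = 170006 J.
That's not enough to melt it all — equilibrium is at 0 °C with ice remaining.
m_melted×334 = 29574  ⇒  m_melted ≈ 88.54 g.

m_melted ≈ 88.5 g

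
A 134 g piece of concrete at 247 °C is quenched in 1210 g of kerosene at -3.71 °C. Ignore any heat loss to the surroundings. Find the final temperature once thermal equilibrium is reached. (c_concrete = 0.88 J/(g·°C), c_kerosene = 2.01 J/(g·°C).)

|Q_concrete| = |Q_kerosene|:
134×0.88×(247 − T) = 1210×2.01×(T − (-3.71))
117.92(247 − T) = 2432.1(T − (-3.71))
2550 T = 20103  ⇒  T ≈ 7.88 °C

T_f ≈ 7.9 °C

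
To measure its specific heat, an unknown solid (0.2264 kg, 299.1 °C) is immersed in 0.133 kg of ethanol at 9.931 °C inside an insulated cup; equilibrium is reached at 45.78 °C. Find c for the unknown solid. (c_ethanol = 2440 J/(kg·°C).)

Heat lost by the unknown solid = heat gained by the ethanol:
0.2264·c·(299.1 − 45.78) = 0.133·2440·(45.78 − 9.931)
57.35 c = 11634  ⇒  c ≈ 202.8 J/(kg·°C)

c ≈ 203 J/(kg·°C)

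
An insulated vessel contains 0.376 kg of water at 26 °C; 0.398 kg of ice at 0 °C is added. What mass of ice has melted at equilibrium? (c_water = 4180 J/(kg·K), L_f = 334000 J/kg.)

Cooling the water to 0 °C releases 0.376·4180·26 = 40864 J.
Fully melting the ice requires m_ice L_f = 0.398·334000 = 132932 J.
40864 J < 132932 J, so only part of the ice melts and the system sits at 0 °C.
m_melted·334000 = 40864  ⇒  m_melted ≈ 0.1223 kg.

m_melted ≈ 0.122 kg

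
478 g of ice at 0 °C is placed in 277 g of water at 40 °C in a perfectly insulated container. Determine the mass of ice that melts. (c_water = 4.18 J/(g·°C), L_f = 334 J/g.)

m_melted ≈ 139 g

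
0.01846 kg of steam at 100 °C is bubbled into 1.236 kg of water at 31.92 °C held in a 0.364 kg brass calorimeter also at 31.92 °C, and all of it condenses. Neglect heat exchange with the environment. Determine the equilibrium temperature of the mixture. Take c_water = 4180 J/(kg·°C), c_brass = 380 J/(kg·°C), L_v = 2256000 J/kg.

T_f ≈ 40.6 °C

Net heat exchanged in the isolated system is zero:
latent heat released on condensation: 0.01846·2256000 = 41646
  condensed water 100 °C→T: 77.16(T − 100)
  original water: 5166.5(T − 31.92)
  cup: 138.32(T − 31.92)
5382 T = 41646 + 7716.3 + 169329 = 218691
T ≈ 40.63 °C, under the boiling point, so the assumption holds.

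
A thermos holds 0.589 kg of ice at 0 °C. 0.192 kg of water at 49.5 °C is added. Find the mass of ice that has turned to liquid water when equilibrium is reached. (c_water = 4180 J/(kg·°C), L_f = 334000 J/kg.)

Cooling the water to 0 °C releases 0.192×4180×49.5 = 39727 J.
Melting all 0.589 kg of ice would need 0.589×334000 = 196726 J.
That's not enough to melt it all — equilibrium is at 0 °C with ice remaining.
Mass melted = 39727/334000 ≈ 0.1189 kg.

m_melted ≈ 0.119 kg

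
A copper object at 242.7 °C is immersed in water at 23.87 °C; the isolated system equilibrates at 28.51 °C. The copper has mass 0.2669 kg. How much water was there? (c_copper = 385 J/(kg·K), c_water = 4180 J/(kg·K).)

|Q_copper| = |Q_water|:
0.2669·385·(242.7 − 28.51) = m·4180·(28.51 − 23.87)
19395 m = 22009  ⇒  m ≈ 1.135 kg

m ≈ 1.13 kg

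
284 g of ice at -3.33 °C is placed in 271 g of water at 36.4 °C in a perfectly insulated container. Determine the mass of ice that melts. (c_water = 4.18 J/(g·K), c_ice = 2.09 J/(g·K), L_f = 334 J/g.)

m_melted ≈ 118 g

Cooling the water to 0 °C releases 271·4.18·36.4 = 41233 J.
Warming the ice to 0 °C takes 284·2.09·3.33 = 1976.6 J, leaving 39257 J for melting.
Melting all 284 g of ice would need 284·334 = 94856 J.
That's not enough to melt it all — equilibrium is at 0 °C with ice remaining.
Mass melted = 39257/334 ≈ 117.5 g.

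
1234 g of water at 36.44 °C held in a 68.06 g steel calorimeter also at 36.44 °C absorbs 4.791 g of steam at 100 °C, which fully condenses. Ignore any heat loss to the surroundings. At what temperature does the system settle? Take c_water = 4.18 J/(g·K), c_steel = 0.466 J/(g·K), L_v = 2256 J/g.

Heat gained plus heat lost sum to zero:
condense steam: −4.791·2256 = −10808
  condensate cools 100→T: 4.791·4.18·(T − 100) = 20.03(T − 100)
  water warms: 1234·4.18·(T − 36.44) = 5158.1(T − 36.44)
  steel cup: 68.06·0.466·(T − 36.44) = 31.72(T − 36.44)
5209.9 T = 10808 + 2002.6 + 189118 = 201929
T ≈ 38.76 °C, under the boiling point, so the assumption holds.

T_f ≈ 38.8 °C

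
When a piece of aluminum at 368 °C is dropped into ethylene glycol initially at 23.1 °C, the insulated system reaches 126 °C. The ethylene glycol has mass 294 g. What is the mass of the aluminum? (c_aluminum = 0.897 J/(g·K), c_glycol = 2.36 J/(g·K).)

m ≈ 329 g

Heat lost by the aluminum = heat gained by the glycol:
m×0.897×(368 − 126) = 294×2.36×(126 − 23.1)
217.07 m = 71396  ⇒  m ≈ 328.9 g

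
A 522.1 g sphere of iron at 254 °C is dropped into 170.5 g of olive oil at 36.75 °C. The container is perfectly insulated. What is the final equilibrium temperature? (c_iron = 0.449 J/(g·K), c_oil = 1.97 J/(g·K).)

T_f ≈ 126.0 °C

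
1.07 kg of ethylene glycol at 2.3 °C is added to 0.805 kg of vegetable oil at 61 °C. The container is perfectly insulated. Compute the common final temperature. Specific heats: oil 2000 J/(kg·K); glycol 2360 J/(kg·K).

|Q_oil| = |Q_glycol|:
0.805·2000·(61 − T) = 1.07·2360·(T − 2.3)
1610(61 − T) = 2525.2(T − 2.3)
4135.2 T = 104018  ⇒  T ≈ 25.15 °C

T_f ≈ 25.2 °C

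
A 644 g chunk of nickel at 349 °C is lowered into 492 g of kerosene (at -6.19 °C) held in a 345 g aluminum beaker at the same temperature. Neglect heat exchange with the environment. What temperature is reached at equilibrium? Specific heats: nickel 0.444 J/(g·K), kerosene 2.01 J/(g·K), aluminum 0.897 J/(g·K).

Let T be the final temperature. ΣQ_i = 0:
644·0.444·(T − 349) + 492·2.01·(T − (-6.19)) + 345·0.897·(T − (-6.19)) = 0
1584.3 T = 91755
T = 91755/1584.3 ≈ 57.91 °C

T_f ≈ 57.9 °C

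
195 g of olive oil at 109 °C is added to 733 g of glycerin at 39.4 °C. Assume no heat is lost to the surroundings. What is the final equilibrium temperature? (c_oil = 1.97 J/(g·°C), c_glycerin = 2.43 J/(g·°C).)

T_f ≈ 51.7 °C

With ΣQ=0 the equilibrium temperature is the m·c-weighted mean:
T_f = (384.15×109 + 1781.2×39.4) / (384.15 + 1781.2)
    = 112051 / 2165.3 ≈ 51.75 °C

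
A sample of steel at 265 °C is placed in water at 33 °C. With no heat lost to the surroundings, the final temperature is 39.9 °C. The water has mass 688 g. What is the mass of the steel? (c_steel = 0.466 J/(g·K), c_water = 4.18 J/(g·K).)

|Q_steel| = |Q_water|:
m·0.466·(265 − 39.9) = 688·4.18·(39.9 − 33)
104.9 m = 19843  ⇒  m ≈ 189.2 g

m ≈ 189 g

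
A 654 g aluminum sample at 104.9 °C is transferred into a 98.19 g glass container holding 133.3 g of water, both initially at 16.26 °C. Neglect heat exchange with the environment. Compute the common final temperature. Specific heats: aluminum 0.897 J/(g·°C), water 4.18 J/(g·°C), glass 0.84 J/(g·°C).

T_f ≈ 58.7 °C

Heat gained plus heat lost sum to zero:
654·0.897·(T − 104.9) + 133.3·4.18·(T − 16.26) + 98.19·0.84·(T − 16.26) = 0
586.64(T − 104.9) + 557.19(T − 16.26) + 82.48(T − 16.26) = 0
1226.3 T = 71939
T = 71939 / 1226.3 = 58.7 °C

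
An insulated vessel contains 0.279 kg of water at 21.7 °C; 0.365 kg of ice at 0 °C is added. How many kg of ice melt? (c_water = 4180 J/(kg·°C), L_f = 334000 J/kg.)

m_melted ≈ 0.0758 kg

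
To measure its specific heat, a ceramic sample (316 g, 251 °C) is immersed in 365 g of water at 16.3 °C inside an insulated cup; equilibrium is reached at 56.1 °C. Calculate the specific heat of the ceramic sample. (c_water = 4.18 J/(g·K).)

c ≈ 0.986 J/(g·K)

m_s c (T_s − T_f) = m_water c_water (T_f − T_0):
316×c×(251 − 56.1) = 365×4.18×(56.1 − 16.3)
61588 c = 60723  ⇒  c ≈ 0.9859 J/(g·K)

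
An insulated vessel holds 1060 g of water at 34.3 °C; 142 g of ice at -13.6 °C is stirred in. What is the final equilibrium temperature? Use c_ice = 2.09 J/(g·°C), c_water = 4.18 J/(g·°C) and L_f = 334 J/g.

Energy conservation, ΣQ = 0:
warm ice to 0 °C: 142·2.09·(0 − (-13.6)) = 4036.2
  fusion: m_ice L_f = 142·334 = 47428
  warm the meltwater: 593.56 T
  water: 4430.8(T − 34.3)
5024.4 T = 151976 − 51464 = 100512
T ≈ 20.00 °C (positive, so assuming full melt was valid).

T_f ≈ 20.0 °C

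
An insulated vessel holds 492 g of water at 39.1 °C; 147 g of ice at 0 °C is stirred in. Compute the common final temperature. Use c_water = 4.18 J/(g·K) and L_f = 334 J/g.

T_f ≈ 11.7 °C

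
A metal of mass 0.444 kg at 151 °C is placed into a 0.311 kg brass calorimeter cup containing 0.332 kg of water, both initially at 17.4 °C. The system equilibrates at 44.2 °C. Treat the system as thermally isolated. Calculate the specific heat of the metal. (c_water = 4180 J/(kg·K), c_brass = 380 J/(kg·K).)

c ≈ 851 J/(kg·K)

Heat gained plus heat lost sum to zero:
0.444·c·(44.2 − 151) + 0.332·4180·(44.2 − 17.4) + 0.311·380·(44.2 − 17.4) = 0
-47.42 c = -40359
c = -40359/-47.42 ≈ 851.1 J/(kg·K)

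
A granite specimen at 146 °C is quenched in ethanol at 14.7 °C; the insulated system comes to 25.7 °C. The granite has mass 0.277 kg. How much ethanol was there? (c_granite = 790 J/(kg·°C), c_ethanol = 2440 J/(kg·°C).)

m ≈ 0.981 kg

|Q_granite| = |Q_ethanol|:
0.277×790×(146 − 25.7) = m×2440×(25.7 − 14.7)
26840 m = 26325  ⇒  m ≈ 0.9808 kg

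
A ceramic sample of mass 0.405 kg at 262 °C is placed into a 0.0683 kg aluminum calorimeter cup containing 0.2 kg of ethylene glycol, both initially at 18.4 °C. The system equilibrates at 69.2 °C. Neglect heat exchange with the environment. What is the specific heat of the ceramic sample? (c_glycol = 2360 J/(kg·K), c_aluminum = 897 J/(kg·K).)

Energy conservation, ΣQ = 0:
0.405·c·(69.2 − 262) + 0.2·2360·(69.2 − 18.4) + 0.0683·897·(69.2 − 18.4) = 0
-78.08 c = -27090
c = -27090/-78.08 ≈ 346.9 J/(kg·K)

c ≈ 347 J/(kg·K)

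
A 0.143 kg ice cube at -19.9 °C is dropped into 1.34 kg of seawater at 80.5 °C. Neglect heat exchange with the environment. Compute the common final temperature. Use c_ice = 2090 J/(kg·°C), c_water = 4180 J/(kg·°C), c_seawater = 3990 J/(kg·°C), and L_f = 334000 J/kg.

Energy conservation, ΣQ = 0:
ice -19.9→0 °C: 0.143·2090·19.9 = 5947.5; latent heat to melt: 0.143·334000 = 47762; meltwater 0→T: 0.143·4180·T = 597.74 T; seawater cools: 1.34·3990·(T − 80.5) = 5346.6(T − 80.5)
5944.3 T = 430401 − 53710 = 376692
T ≈ 63.37 °C (positive, so assuming full melt was valid).

T_f ≈ 63.4 °C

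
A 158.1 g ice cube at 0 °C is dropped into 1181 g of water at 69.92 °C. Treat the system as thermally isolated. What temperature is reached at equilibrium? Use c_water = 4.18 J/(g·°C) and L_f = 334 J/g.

Net heat exchanged in the isolated system is zero:
melt ice: 158.1×334 = 52805; warm the meltwater: 660.86 T; water: 4936.6(T − 69.92)
5597.4 T = 345166 − 52805 = 292360
T ≈ 52.23 °C — above 0 °C, consistent with complete melting.

T_f ≈ 52.2 °C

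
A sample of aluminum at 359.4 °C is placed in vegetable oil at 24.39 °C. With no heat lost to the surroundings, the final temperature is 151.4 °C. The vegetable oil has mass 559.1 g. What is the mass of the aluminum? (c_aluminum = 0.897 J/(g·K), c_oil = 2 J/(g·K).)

m ≈ 761 g

Let T be the final temperature. ΣQ_i = 0:
m×0.897×(151.4 − 359.4) + 559.1×2×(151.4 − 24.39) = 0
-186.58 m = -142023
m = -142023/-186.58 ≈ 761.2 g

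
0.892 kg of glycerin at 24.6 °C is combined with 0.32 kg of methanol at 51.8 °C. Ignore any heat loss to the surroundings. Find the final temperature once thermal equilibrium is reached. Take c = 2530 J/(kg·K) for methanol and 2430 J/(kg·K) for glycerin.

T_f ≈ 32.0 °C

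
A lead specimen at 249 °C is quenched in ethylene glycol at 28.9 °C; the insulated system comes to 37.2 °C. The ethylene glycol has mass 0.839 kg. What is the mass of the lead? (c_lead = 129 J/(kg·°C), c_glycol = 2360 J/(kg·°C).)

|Q_lead| = |Q_glycol|:
m·129·(249 − 37.2) = 0.839·2360·(37.2 − 28.9)
27322 m = 16434  ⇒  m ≈ 0.6015 kg

m ≈ 0.602 kg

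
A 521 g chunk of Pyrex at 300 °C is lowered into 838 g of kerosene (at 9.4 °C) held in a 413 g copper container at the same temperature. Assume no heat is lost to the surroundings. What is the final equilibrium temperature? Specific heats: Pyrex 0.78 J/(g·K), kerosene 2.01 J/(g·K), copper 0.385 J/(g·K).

T_f ≈ 61.9 °C

T_f is the heat-capacity-weighted average of the initial temperatures:
T_f = (406.38*300 + 1684.4*9.4 + 159*9.4) / (406.38 + 1684.4 + 159)
    = 139242 / 2249.8 ≈ 61.89 °C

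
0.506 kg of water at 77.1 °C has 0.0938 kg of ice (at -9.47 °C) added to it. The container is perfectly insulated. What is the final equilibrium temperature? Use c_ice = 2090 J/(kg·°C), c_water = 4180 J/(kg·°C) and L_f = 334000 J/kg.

T_f ≈ 51.8 °C

Taking heat into each body as positive, Σ m c ΔT = 0:
warm ice to 0 °C: 0.0938×2090×(0 − (-9.47)) = 1856.5; fusion: m_ice L_f = 0.0938×334000 = 31329; meltwater 0→T: 0.0938×4180×T = 392.08 T; water cools: 0.506×4180×(T − 77.1) = 2115.1(T − 77.1)
2507.2 T = 163073 − 33186 = 129887
T ≈ 51.81 °C. Since T > 0 °C, the all-ice-melts assumption holds.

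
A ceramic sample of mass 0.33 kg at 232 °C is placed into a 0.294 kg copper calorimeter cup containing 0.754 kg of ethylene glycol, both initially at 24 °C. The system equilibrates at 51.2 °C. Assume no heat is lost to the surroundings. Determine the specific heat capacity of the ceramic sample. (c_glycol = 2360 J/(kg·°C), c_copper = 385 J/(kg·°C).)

Heat gained plus heat lost sum to zero:
0.33·c·(51.2 − 232) + 0.754·2360·(51.2 − 24) + 0.294·385·(51.2 − 24) = 0
-59.66 c = -51480
c = -51480/-59.66 ≈ 862.8 J/(kg·°C)

c ≈ 863 J/(kg·°C)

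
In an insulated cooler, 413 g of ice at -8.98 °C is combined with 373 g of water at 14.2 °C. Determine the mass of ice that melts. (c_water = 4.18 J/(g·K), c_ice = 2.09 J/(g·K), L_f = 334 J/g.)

Heat available from the water dropping to 0 °C: 373·4.18·14.2 = 22140 J.
Warming the ice to 0 °C takes 413·2.09·8.98 = 7751.3 J, leaving 14389 J for melting.
Fully melting the ice requires m_ice L_f = 413·334 = 137942 J.
That's not enough to melt it all — equilibrium is at 0 °C with ice remaining.
Mass melted = 14389/334 ≈ 43.08 g.

m_melted ≈ 43.1 g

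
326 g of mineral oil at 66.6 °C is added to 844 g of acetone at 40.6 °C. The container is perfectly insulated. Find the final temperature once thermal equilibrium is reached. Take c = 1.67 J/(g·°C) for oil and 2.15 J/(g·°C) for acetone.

Heat gained plus heat lost sum to zero:
326·1.67·(T − 66.6) + 844·2.15·(T − 40.6) = 0
544.42(T − 66.6) + 1814.6(T − 40.6) = 0
2359 T = 109931
T = 109931/2359 ≈ 46.60 °C

T_f ≈ 46.6 °C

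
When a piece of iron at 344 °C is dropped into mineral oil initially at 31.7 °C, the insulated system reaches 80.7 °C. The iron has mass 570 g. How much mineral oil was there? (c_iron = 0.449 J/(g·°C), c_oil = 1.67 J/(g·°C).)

m ≈ 823 g

Conservation of energy gives ΣQ = 0:
570·0.449·(80.7 − 344) + m·1.67·(80.7 − 31.7) = 0
81.83 m = 67386
m = 67386/81.83 ≈ 823.5 g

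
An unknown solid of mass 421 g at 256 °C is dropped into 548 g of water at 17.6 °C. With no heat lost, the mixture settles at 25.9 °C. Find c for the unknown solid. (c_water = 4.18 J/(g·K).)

c ≈ 0.196 J/(g·K)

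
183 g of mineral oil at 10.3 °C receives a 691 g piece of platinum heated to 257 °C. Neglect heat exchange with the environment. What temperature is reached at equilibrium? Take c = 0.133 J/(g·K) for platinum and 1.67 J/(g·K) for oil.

T_f ≈ 67.3 °C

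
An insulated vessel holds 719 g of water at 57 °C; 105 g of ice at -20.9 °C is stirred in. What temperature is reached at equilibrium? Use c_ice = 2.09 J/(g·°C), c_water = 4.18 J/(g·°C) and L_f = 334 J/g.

Energy conservation, ΣQ = 0:
warm ice to 0 °C: 105·2.09·(0 − (-20.9)) = 4586.5; fusion: m_ice L_f = 105·334 = 35070; warm the meltwater: 438.9 T; water cools: 719·4.18·(T − 57) = 3005.4(T − 57)
3444.3 T = 171309 − 39657 = 131652
T ≈ 38.22 °C (positive, so assuming full melt was valid).

T_f ≈ 38.2 °C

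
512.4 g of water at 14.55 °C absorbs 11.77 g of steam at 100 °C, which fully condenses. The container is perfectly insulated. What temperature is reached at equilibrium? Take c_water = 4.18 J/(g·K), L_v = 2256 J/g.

Let T be the final temperature. ΣQ_i = 0:
steam→water at 100 °C releases m L_v = 11.77×2256 = 26553; condensed water 100 °C→T: 49.2(T − 100); original water: 2141.8(T − 14.55)
2191 T = 26553 + 4919.9 + 31164 = 62637
T ≈ 28.59 °C — below 100 °C, confirming all the steam condensed.

T_f ≈ 28.6 °C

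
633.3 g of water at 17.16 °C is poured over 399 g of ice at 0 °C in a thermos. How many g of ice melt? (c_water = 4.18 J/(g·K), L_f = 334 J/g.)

Water can give up m c ΔT = 633.3·4.18·17.16 = 45426 J before reaching 0 °C.
Fully melting the ice requires m_ice L_f = 399·334 = 133266 J.
45426 J < 133266 J, so only part of the ice melts and the system sits at 0 °C.
m_melted·334 = 45426  ⇒  m_melted ≈ 136 g.

m_melted ≈ 136 g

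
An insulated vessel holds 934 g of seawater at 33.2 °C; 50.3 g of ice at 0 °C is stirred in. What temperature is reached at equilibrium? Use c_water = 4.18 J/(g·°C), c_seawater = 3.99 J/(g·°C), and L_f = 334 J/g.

T_f ≈ 27.2 °C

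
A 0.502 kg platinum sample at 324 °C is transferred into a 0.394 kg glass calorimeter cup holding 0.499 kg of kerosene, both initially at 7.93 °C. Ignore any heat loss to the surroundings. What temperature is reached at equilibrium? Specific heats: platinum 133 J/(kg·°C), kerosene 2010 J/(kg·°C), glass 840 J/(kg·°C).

T_f ≈ 23.0 °C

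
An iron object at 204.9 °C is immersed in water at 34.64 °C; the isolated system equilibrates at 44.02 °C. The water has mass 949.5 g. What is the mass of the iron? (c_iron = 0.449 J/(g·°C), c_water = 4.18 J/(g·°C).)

Heat lost by the iron = heat gained by the water:
m×0.449×(204.9 − 44.02) = 949.5×4.18×(44.02 − 34.64)
72.24 m = 37228  ⇒  m ≈ 515.4 g

m ≈ 515 g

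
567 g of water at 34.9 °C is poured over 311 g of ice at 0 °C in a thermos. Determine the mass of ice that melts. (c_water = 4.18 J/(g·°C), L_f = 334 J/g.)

m_melted ≈ 248 g

Cooling the water to 0 °C releases 567·4.18·34.9 = 82715 J.
To melt every bit of ice: 311·334 = 103874 J.
That's not enough to melt it all — equilibrium is at 0 °C with ice remaining.
m_melted·334 = 82715  ⇒  m_melted ≈ 247.6 g.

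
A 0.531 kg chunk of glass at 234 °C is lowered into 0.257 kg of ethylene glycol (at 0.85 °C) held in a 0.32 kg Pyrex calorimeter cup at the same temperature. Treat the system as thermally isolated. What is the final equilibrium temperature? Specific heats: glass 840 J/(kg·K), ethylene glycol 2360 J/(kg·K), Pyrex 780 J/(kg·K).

T_f ≈ 80.7 °C

Let T be the final temperature. ΣQ_i = 0:
0.531*840*(T − 234) + 0.257*2360*(T − 0.85) + 0.32*780*(T − 0.85) = 0
446.04(T − 234) + 606.52(T − 0.85) + 249.6(T − 0.85) = 0
(446.04 + 606.52 + 249.6) T = 446.04*234 + 606.52*0.85 + 249.6*0.85
T ≈ 80.71 °C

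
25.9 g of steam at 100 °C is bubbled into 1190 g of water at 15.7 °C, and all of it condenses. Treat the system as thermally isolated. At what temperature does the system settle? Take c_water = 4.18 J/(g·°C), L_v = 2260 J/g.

T_f ≈ 29.0 °C

Setting the total heat transfer to zero:
condense steam: −25.9×2260 = −58534
  condensed water 100 °C→T: 108.26(T − 100)
  original water: 4974.2(T − 15.7)
5082.5 T = 58534 + 10826 + 78095 = 147455
T ≈ 29.01 °C, under the boiling point, so the assumption holds.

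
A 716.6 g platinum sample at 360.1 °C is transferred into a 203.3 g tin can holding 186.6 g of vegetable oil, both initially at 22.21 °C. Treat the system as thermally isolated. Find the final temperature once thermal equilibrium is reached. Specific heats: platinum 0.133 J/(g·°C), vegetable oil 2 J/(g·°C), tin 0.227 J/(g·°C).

T_f ≈ 84.8 °C

Net heat exchanged in the isolated system is zero:
716.6×0.133×(T − 360.1) + 186.6×2×(T − 22.21) + 203.3×0.227×(T − 22.21) = 0
(95.31 + 373.2 + 46.15) T = 95.31×360.1 + 373.2×22.21 + 46.15×22.21
T ≈ 84.78 °C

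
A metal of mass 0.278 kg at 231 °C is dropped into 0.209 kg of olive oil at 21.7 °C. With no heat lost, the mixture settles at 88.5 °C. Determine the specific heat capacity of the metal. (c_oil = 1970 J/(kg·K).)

c ≈ 694 J/(kg·K)

Heat lost by the metal = heat gained by the oil:
0.278×c×(231 − 88.5) = 0.209×1970×(88.5 − 21.7)
39.62 c = 27504  ⇒  c ≈ 694.3 J/(kg·K)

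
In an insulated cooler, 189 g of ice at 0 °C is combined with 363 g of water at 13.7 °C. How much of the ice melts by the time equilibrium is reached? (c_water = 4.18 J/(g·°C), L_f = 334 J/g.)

Water can give up m c ΔT = 363×4.18×13.7 = 20788 J before reaching 0 °C.
To melt every bit of ice: 189×334 = 63126 J.
Since 20788 < 63126 J, not all the ice melts; equilibrium is at 0 °C.
m_melted×334 = 20788  ⇒  m_melted ≈ 62.24 g.

m_melted ≈ 62.2 g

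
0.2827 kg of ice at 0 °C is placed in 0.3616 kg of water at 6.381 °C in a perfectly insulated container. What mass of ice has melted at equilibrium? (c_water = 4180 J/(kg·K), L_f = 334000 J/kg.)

Heat available from the water dropping to 0 °C: 0.3616×4180×6.381 = 9644.8 J.
Melting all 0.2827 kg of ice would need 0.2827×334000 = 94422 J.
9644.8 J < 94422 J, so only part of the ice melts and the system sits at 0 °C.
m_melt = 9644.8 / L_f = 0.02888 kg.

m_melted ≈ 0.0289 kg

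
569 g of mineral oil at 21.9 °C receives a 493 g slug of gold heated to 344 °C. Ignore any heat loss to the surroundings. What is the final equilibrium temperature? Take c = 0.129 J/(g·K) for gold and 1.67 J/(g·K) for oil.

Net heat exchanged in the isolated system is zero:
493·0.129·(T − 344) + 569·1.67·(T − 21.9) = 0
1013.8 T = 42687
T = 42687 / 1013.8 = 42.1 °C

T_f ≈ 42.1 °C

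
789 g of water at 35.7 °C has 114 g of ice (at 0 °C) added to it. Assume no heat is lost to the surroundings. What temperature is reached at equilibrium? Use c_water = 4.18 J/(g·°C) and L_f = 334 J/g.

T_f ≈ 21.1 °C

Taking heat into each body as positive, Σ m c ΔT = 0:
melt ice: 114·334 = 38076
  meltwater 0→T: 114·4.18·T = 476.52 T
  water cools: 789·4.18·(T − 35.7) = 3298(T − 35.7)
3774.5 T = 117739 − 38076 = 79663
T ≈ 21.11 °C (positive, so assuming full melt was valid).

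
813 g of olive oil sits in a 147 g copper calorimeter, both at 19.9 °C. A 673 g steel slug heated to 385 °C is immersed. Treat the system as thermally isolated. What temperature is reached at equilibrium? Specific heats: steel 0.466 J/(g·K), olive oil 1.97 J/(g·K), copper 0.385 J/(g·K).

T_f ≈ 78.0 °C

With ΣQ=0 the equilibrium temperature is the m·c-weighted mean:
T_f = (313.62×385 + 1601.6×19.9 + 56.59×19.9) / (313.62 + 1601.6 + 56.59)
    = 153741 / 1971.8 ≈ 77.97 °C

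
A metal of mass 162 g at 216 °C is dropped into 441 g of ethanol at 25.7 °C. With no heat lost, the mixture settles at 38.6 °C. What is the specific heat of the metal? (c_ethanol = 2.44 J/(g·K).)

Taking heat into each body as positive, Σ m c ΔT = 0:
162×c×(38.6 − 216) + 441×2.44×(38.6 − 25.7) = 0
-28739 c = -13881
c = -13881/-28739 ≈ 0.483 J/(g·K)

c ≈ 0.483 J/(g·K)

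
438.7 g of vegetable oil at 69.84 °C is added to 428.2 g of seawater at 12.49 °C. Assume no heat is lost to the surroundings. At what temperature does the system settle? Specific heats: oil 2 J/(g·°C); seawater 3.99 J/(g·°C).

T_f ≈ 31.9 °C

Heat lost by the oil equals heat gained by the seawater:
438.7*2*(69.84 − T) = 428.2*3.99*(T − 12.49)
877.4(69.84 − T) = 1708.5(T − 12.49)
2585.9 T = 82617  ⇒  T ≈ 31.95 °C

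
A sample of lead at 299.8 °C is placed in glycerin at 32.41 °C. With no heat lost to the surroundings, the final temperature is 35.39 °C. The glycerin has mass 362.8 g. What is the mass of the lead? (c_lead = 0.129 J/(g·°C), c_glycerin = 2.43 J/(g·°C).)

m ≈ 77 g

Net heat exchanged in the isolated system is zero:
m×0.129×(35.39 − 299.8) + 362.8×2.43×(35.39 − 32.41) = 0
-34.11 m = -2627.2
m = -2627.2/-34.11 ≈ 77.02 g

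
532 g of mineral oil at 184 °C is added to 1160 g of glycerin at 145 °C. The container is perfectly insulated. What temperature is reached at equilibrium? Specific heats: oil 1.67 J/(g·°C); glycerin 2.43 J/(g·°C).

T_f ≈ 154.3 °C

T_f = Σ m_i c_i T_i / Σ m_i c_i:
T_f = (888.44×184 + 2818.8×145) / (888.44 + 2818.8)
    = 572199 / 3707.2 ≈ 154.35 °C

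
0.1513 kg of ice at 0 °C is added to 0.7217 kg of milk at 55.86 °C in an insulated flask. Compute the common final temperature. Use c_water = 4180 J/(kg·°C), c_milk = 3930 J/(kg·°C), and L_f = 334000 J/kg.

T_f ≈ 31.1 °C

Taking heat into each body as positive, Σ m c ΔT = 0:
fusion: m_ice L_f = 0.1513×334000 = 50534
  meltwater 0→T: 0.1513×4180×T = 632.43 T
  milk: 2836.3(T − 55.86)
3468.7 T = 158435 − 50534 = 107900
T ≈ 31.11 °C. Since T > 0 °C, the all-ice-melts assumption holds.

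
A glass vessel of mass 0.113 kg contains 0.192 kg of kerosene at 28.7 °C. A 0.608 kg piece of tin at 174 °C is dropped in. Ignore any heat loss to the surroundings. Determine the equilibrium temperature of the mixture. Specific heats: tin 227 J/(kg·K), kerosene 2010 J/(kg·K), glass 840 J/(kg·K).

T_f ≈ 61.1 °C

T_f is the heat-capacity-weighted average of the initial temperatures:
T_f = (138.02·174 + 385.92·28.7 + 94.92·28.7) / (138.02 + 385.92 + 94.92)
    = 37815 / 618.86 ≈ 61.10 °C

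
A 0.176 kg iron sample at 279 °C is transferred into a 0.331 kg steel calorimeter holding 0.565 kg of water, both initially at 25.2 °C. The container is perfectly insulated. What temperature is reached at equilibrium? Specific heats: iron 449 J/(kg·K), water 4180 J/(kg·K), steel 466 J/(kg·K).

T_f ≈ 32.9 °C

Taking heat into each body as positive, Σ m c ΔT = 0:
0.176*449*(T − 279) + 0.565*4180*(T − 25.2) + 0.331*466*(T − 25.2) = 0
79.02(T − 279) + 2361.7(T − 25.2) + 154.25(T − 25.2) = 0
2595 T = 85450
T = 85450 / 2595 = 32.9 °C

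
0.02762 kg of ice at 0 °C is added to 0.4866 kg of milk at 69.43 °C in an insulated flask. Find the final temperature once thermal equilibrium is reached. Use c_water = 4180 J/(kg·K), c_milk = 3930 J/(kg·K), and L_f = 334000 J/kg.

T_f ≈ 60.9 °C

Taking heat into each body as positive, Σ m c ΔT = 0:
latent heat to melt: 0.02762·334000 = 9225.1; warm the meltwater: 115.45 T; milk: 1912.3(T − 69.43)
2027.8 T = 132774 − 9225.1 = 123549
T ≈ 60.93 °C — above 0 °C, consistent with complete melting.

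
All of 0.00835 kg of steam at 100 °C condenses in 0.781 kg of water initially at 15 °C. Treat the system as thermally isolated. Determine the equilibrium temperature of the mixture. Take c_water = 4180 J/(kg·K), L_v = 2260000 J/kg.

T_f ≈ 21.6 °C

Net heat exchanged in the isolated system is zero:
latent heat released on condensation: 0.00835×2260000 = 18871; condensed water 100 °C→T: 34.9(T − 100); original water: 3264.6(T − 15)
3299.5 T = 18871 + 3490.3 + 48969 = 71330
T ≈ 21.62 °C, under the boiling point, so the assumption holds.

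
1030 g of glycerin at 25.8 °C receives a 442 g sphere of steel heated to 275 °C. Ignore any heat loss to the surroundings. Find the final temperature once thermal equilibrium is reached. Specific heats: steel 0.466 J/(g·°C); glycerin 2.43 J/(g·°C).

T_f ≈ 44.7 °C

|Q_steel| = |Q_glycerin|:
442×0.466×(275 − T) = 1030×2.43×(T − 25.8)
205.97(275 − T) = 2502.9(T − 25.8)
2708.9 T = 121217  ⇒  T ≈ 44.75 °C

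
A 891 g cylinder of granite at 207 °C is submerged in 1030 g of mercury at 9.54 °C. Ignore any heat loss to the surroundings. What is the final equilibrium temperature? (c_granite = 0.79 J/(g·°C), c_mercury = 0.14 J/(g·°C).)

T_f ≈ 173.4 °C

Setting the total heat transfer to zero:
891×0.79×(T − 207) + 1030×0.14×(T − 9.54) = 0
848.09 T = 147081
T ≈ 173.43 °C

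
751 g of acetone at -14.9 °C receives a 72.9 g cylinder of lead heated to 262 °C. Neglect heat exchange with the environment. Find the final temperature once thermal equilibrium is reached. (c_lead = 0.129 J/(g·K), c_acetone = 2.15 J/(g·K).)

|Q_lead| = |Q_acetone|:
72.9×0.129×(262 − T) = 751×2.15×(T − (-14.9))
9.404(262 − T) = 1614.6(T − (-14.9))
1624.1 T = -21594  ⇒  T ≈ -13.30 °C

T_f ≈ -13.3 °C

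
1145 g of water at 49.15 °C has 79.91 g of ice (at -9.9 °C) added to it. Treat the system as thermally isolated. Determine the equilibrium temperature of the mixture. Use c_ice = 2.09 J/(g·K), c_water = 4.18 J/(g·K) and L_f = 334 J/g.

Energy conservation, ΣQ = 0:
ice -9.9→0 °C: 79.91·2.09·9.9 = 1653.4; latent heat to melt: 79.91·334 = 26690; meltwater 0→T: 79.91·4.18·T = 334.02 T; water cools: 1145·4.18·(T − 49.15) = 4786.1(T − 49.15)
5120.1 T = 235237 − 28343 = 206893
T ≈ 40.41 °C (positive, so assuming full melt was valid).

T_f ≈ 40.4 °C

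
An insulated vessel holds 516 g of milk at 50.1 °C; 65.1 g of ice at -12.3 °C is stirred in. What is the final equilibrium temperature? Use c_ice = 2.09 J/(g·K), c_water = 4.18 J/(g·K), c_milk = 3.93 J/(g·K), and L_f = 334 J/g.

Setting the total heat transfer to zero:
ice -12.3→0 °C: 65.1·2.09·12.3 = 1673.5
  fusion: m_ice L_f = 65.1·334 = 21743
  meltwater 0→T: 65.1·4.18·T = 272.12 T
  milk: 2027.9(T − 50.1)
2300 T = 101597 − 23417 = 78180
T ≈ 33.99 °C — above 0 °C, consistent with complete melting.

T_f ≈ 34.0 °C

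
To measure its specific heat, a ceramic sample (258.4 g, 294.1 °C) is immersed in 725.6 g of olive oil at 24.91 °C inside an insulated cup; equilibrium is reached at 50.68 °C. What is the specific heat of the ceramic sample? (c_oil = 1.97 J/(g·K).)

c ≈ 0.586 J/(g·K)

Net heat exchanged in the isolated system is zero:
258.4×c×(50.68 − 294.1) + 725.6×1.97×(50.68 − 24.91) = 0
-62900 c = -36836
c = -36836/-62900 ≈ 0.5856 J/(g·K)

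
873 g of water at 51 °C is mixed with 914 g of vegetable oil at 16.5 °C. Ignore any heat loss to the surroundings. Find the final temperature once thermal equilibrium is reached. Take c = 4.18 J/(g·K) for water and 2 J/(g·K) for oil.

T_f ≈ 39.5 °C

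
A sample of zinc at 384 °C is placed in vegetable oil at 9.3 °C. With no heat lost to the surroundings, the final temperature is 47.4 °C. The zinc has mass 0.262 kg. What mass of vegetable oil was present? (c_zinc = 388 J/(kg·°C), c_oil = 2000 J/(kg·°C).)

m ≈ 0.449 kg

|Q_zinc| = |Q_oil|:
0.262·388·(384 − 47.4) = m·2000·(47.4 − 9.3)
76200 m = 34217  ⇒  m ≈ 0.449 kg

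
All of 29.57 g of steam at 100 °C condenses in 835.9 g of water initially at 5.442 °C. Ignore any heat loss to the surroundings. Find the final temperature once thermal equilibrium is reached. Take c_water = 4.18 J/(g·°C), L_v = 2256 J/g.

Energy balance with sensible and latent terms:
condense steam: −29.57×2256 = −66710
  condensate cools 100→T: 29.57×4.18×(T − 100) = 123.6(T − 100)
  water warms: 835.9×4.18×(T − 5.442) = 3494.1(T − 5.442)
3617.7 T = 66710 + 12360 + 19015 = 98085
T ≈ 27.11 °C, under the boiling point, so the assumption holds.

T_f ≈ 27.1 °C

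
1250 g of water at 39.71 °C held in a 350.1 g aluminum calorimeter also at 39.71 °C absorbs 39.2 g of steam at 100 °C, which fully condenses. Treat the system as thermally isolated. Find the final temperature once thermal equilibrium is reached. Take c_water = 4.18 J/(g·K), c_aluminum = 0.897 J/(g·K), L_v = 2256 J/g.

T_f ≈ 56.9 °C

Energy balance with sensible and latent terms:
steam→water at 100 °C releases m L_v = 39.2×2256 = 88435
  condensed water 100 °C→T: 163.86(T − 100)
  original water: 5225(T − 39.71)
  aluminum cup: 350.1×0.897×(T − 39.71) = 314.04(T − 39.71)
5702.9 T = 88435 + 16386 + 219955 = 324776
T ≈ 56.95 °C (< 100 °C, so full condensation is consistent).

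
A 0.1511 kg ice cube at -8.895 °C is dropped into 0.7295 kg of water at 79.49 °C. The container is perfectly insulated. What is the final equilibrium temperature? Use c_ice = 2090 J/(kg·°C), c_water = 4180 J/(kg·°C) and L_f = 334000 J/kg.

Heat gained plus heat lost sum to zero:
warm ice to 0 °C: 0.1511·2090·(0 − (-8.895)) = 2809; melt ice: 0.1511·334000 = 50467; meltwater 0→T: 0.1511·4180·T = 631.6 T; water cools: 0.7295·4180·(T − 79.49) = 3049.3(T − 79.49)
3680.9 T = 242390 − 53276 = 189113
T ≈ 51.38 °C (positive, so assuming full melt was valid).

T_f ≈ 51.4 °C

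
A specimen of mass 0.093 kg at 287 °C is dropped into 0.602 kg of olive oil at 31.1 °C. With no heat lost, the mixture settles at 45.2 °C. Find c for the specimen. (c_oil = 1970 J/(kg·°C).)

c ≈ 744 J/(kg·°C)

Conservation of energy gives ΣQ = 0:
0.093·c·(45.2 − 287) + 0.602·1970·(45.2 − 31.1) = 0
-22.49 c = -16722
c = -16722/-22.49 ≈ 743.6 J/(kg·°C)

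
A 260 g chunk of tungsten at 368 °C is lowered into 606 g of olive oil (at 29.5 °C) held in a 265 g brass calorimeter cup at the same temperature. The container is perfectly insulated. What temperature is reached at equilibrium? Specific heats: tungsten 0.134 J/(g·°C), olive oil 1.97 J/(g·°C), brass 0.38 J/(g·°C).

T_f is the heat-capacity-weighted average of the initial temperatures:
T_f = (34.84·368 + 1193.8·29.5 + 100.7·29.5) / (34.84 + 1193.8 + 100.7)
    = 51009 / 1329.4 ≈ 38.37 °C

T_f ≈ 38.4 °C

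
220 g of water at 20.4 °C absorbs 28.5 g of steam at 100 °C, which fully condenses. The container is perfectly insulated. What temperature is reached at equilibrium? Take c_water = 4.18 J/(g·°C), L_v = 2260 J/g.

T_f ≈ 91.5 °C

Heat gained plus heat lost sum to zero:
steam→water at 100 °C releases m L_v = 28.5·2260 = 64410; condensate cools 100→T: 28.5·4.18·(T − 100) = 119.13(T − 100); water warms: 220·4.18·(T − 20.4) = 919.6(T − 20.4)
1038.7 T = 64410 + 11913 + 18760 = 95083
T ≈ 91.54 °C — below 100 °C, confirming all the steam condensed.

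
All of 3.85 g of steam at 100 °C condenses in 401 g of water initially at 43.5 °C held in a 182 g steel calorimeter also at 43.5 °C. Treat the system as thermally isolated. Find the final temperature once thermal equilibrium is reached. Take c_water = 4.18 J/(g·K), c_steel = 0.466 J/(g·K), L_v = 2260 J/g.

T_f ≈ 48.9 °C

Taking heat into each body as positive, Σ m c ΔT = 0:
condense steam: −3.85×2260 = −8701; condensed water 100 °C→T: 16.09(T − 100); original water: 1676.2(T − 43.5); cup: 84.81(T − 43.5)
1777.1 T = 8701 + 1609.3 + 76603 = 86913
T ≈ 48.91 °C — below 100 °C, confirming all the steam condensed.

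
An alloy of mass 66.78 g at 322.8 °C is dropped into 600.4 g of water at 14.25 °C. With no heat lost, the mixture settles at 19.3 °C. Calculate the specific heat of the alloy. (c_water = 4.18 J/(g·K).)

c ≈ 0.625 J/(g·K)

m_s c (T_s − T_f) = m_water c_water (T_f − T_0):
66.78·c·(322.8 − 19.3) = 600.4·4.18·(19.3 − 14.25)
20268 c = 12674  ⇒  c ≈ 0.6253 J/(g·K)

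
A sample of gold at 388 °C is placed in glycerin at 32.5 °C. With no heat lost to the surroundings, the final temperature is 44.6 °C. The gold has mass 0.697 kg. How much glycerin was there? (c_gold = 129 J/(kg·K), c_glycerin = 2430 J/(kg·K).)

Net heat exchanged in the isolated system is zero:
0.697·129·(44.6 − 388) + m·2430·(44.6 − 32.5) = 0
29403 m = 30876
m = 30876/29403 ≈ 1.05 kg

m ≈ 1.05 kg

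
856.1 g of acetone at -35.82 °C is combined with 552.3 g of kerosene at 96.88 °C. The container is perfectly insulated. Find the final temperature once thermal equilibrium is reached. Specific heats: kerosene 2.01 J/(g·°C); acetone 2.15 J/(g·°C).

T_f ≈ 14.1 °C

Heat gained plus heat lost sum to zero:
552.3*2.01*(T − 96.88) + 856.1*2.15*(T − (-35.82)) = 0
1110.1(T − 96.88) + 1840.6(T − (-35.82)) = 0
2950.7 T = 41618
T = 41618 / 2950.7 = 14.1 °C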